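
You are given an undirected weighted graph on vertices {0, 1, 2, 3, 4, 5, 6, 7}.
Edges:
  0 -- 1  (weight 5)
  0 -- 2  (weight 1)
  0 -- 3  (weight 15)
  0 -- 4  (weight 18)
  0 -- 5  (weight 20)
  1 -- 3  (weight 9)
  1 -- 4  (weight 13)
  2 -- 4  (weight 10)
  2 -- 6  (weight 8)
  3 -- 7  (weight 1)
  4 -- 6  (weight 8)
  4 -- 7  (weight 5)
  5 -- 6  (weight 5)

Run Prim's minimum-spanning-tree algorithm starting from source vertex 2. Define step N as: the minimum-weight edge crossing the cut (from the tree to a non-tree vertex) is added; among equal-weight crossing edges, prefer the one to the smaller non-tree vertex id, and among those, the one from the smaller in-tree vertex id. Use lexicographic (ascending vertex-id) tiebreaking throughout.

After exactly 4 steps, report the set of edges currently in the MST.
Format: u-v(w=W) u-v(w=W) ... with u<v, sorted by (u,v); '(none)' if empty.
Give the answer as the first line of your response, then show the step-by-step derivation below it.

0-1(w=5) 0-2(w=1) 2-6(w=8) 5-6(w=5)

step 1: add edge 0-2 (w=1); MST = {0-2(w=1)}
step 2: add edge 0-1 (w=5); MST = {0-1(w=5) 0-2(w=1)}
step 3: add edge 2-6 (w=8); MST = {0-1(w=5) 0-2(w=1) 2-6(w=8)}
step 4: add edge 5-6 (w=5); MST = {0-1(w=5) 0-2(w=1) 2-6(w=8) 5-6(w=5)}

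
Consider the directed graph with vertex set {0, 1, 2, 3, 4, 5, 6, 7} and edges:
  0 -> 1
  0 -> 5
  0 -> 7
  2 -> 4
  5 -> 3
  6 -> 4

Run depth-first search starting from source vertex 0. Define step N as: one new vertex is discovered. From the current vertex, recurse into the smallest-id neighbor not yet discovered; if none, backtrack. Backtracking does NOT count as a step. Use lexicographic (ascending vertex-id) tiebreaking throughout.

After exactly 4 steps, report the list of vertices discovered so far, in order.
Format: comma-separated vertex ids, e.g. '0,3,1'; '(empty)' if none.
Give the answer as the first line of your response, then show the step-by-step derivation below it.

0,1,5,3

step 1: discover 0; path=0; order=0
step 2: discover 1; path=0>1; order=0,1
step 3: discover 5; path=0>5; order=0,1,5
step 4: discover 3; path=0>5>3; order=0,1,5,3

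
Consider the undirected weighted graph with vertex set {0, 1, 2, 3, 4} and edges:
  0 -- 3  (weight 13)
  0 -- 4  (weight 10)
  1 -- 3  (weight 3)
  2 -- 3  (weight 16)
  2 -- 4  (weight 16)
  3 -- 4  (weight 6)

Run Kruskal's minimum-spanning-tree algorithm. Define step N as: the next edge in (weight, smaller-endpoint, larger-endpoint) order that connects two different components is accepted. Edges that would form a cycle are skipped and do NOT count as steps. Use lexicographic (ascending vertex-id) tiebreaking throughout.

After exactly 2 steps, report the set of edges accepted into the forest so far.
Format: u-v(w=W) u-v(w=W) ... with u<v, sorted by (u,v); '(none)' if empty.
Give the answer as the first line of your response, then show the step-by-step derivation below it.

1-3(w=3) 3-4(w=6)

step 1: add edge 1-3 (w=3); MST = {1-3(w=3)}
step 2: add edge 3-4 (w=6); MST = {1-3(w=3) 3-4(w=6)}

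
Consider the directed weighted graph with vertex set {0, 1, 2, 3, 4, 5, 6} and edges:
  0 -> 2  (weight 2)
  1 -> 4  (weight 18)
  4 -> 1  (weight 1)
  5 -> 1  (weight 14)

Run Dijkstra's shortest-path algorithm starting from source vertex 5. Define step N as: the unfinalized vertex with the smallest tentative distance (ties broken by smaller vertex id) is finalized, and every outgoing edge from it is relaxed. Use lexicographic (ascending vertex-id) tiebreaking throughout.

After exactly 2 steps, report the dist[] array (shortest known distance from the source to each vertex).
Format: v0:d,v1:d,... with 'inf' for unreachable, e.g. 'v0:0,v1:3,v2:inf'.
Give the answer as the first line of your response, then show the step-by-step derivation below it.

v0:inf,v1:14,v2:inf,v3:inf,v4:32,v5:0,v6:inf

step 1: dist = v0:inf,v1:14,v2:inf,v3:inf,v4:inf,v5:0,v6:inf
step 2: dist = v0:inf,v1:14,v2:inf,v3:inf,v4:32,v5:0,v6:inf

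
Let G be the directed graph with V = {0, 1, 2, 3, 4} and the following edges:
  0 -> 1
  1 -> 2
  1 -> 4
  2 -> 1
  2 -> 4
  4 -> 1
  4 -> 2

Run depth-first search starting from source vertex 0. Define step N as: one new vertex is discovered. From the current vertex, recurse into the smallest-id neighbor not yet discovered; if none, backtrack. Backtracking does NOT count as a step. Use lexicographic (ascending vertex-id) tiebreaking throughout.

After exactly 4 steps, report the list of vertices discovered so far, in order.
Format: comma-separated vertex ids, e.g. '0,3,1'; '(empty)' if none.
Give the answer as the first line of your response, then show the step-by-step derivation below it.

0,1,2,4

step 1: discover 0; path=0; order=0
step 2: discover 1; path=0>1; order=0,1
step 3: discover 2; path=0>1>2; order=0,1,2
step 4: discover 4; path=0>1>2>4; order=0,1,2,4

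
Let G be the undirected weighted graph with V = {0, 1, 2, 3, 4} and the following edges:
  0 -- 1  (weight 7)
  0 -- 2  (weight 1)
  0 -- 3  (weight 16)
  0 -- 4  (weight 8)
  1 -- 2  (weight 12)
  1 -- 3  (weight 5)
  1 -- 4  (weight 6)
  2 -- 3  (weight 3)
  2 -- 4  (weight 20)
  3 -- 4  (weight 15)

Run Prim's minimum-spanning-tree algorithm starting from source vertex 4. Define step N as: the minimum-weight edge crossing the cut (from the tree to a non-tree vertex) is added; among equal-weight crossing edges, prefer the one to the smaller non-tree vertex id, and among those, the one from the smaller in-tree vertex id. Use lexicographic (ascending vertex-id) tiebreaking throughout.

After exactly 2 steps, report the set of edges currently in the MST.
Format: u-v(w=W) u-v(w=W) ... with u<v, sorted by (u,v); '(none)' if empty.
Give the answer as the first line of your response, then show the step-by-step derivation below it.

1-3(w=5) 1-4(w=6)

step 1: add edge 1-4 (w=6); MST = {1-4(w=6)}
step 2: add edge 1-3 (w=5); MST = {1-3(w=5) 1-4(w=6)}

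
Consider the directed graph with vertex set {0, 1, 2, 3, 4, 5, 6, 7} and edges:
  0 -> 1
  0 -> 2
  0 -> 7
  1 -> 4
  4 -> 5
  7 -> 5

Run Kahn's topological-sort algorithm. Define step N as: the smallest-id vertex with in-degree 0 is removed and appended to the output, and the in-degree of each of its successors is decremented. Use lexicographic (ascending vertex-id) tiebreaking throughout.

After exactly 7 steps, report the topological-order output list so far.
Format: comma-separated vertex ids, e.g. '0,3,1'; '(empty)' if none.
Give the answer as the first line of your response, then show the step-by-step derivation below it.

0,1,2,3,4,6,7

step 1: output 0; order=[0]; indeg=(0,0,0,0,1,2,0,0)
step 2: output 1; order=[0,1]; indeg=(0,0,0,0,0,2,0,0)
step 3: output 2; order=[0,1,2]; indeg=(0,0,0,0,0,2,0,0)
step 4: output 3; order=[0,1,2,3]; indeg=(0,0,0,0,0,2,0,0)
step 5: output 4; order=[0,1,2,3,4]; indeg=(0,0,0,0,0,1,0,0)
step 6: output 6; order=[0,1,2,3,4,6]; indeg=(0,0,0,0,0,1,0,0)
step 7: output 7; order=[0,1,2,3,4,6,7]; indeg=(0,0,0,0,0,0,0,0)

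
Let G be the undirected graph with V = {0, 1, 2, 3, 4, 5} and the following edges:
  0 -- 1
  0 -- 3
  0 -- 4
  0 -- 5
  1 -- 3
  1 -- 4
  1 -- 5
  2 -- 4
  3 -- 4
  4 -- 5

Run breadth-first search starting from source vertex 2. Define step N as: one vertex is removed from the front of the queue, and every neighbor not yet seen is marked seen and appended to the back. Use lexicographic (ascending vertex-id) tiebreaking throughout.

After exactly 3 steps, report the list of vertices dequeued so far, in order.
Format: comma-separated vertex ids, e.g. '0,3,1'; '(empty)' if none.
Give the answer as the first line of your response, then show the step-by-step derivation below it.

2,4,0

step 1: dequeue 2; queue=[4]; order=2
step 2: dequeue 4; queue=[0,1,3,5]; order=2,4
step 3: dequeue 0; queue=[1,3,5]; order=2,4,0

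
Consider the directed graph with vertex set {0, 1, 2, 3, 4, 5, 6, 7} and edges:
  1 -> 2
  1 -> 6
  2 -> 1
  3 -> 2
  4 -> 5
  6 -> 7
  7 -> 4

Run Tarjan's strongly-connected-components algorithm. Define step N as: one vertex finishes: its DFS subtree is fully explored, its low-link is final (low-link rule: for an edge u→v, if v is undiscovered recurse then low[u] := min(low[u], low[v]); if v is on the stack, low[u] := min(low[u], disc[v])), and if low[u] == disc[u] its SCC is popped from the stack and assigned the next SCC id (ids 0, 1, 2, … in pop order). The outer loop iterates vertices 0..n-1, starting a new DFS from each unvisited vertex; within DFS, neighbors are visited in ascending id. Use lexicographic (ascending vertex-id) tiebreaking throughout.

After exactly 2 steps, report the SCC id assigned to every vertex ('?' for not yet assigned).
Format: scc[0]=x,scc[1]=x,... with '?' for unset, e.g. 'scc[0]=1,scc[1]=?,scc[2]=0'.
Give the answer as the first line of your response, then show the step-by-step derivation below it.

scc[0]=0,scc[1]=?,scc[2]=?,scc[3]=?,scc[4]=?,scc[5]=?,scc[6]=?,scc[7]=?

step 1: low=(low[0]=0,low[1]=?,low[2]=?,low[3]=?,low[4]=?,low[5]=?,low[6]=?,low[7]=?); scc=(scc[0]=0,scc[1]=?,scc[2]=?,scc[3]=?,scc[4]=?,scc[5]=?,scc[6]=?,scc[7]=?)
step 2: low=(low[0]=0,low[1]=1,low[2]=1,low[3]=?,low[4]=?,low[5]=?,low[6]=?,low[7]=?); scc=(scc[0]=0,scc[1]=?,scc[2]=?,scc[3]=?,scc[4]=?,scc[5]=?,scc[6]=?,scc[7]=?)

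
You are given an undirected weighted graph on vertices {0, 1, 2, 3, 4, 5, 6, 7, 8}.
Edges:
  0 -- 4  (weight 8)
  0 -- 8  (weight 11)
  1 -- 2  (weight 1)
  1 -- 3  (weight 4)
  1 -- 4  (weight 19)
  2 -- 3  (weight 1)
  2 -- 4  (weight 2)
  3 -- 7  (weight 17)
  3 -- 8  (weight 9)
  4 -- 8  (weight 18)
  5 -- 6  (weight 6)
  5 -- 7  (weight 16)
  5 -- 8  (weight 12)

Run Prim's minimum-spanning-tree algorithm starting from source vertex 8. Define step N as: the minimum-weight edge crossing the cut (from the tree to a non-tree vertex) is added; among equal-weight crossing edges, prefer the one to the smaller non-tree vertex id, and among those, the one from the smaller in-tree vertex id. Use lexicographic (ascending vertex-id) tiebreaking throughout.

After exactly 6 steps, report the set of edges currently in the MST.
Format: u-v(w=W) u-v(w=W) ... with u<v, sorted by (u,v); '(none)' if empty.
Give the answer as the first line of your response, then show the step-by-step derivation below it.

0-4(w=8) 1-2(w=1) 2-3(w=1) 2-4(w=2) 3-8(w=9) 5-8(w=12)

step 1: add edge 3-8 (w=9); MST = {3-8(w=9)}
step 2: add edge 2-3 (w=1); MST = {2-3(w=1) 3-8(w=9)}
step 3: add edge 1-2 (w=1); MST = {1-2(w=1) 2-3(w=1) 3-8(w=9)}
step 4: add edge 2-4 (w=2); MST = {1-2(w=1) 2-3(w=1) 2-4(w=2) 3-8(w=9)}
step 5: add edge 0-4 (w=8); MST = {0-4(w=8) 1-2(w=1) 2-3(w=1) 2-4(w=2) 3-8(w=9)}
step 6: add edge 5-8 (w=12); MST = {0-4(w=8) 1-2(w=1) 2-3(w=1) 2-4(w=2) 3-8(w=9) 5-8(w=12)}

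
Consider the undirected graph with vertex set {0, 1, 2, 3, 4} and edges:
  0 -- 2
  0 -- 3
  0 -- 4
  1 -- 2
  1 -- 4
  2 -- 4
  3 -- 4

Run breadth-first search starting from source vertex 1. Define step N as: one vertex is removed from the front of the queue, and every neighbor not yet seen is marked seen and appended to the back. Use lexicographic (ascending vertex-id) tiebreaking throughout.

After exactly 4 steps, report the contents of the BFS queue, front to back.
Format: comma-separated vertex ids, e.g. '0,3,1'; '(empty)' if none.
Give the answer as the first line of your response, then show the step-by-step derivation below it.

3

step 1: dequeue 1; queue=[2,4]; order=1
step 2: dequeue 2; queue=[4,0]; order=1,2
step 3: dequeue 4; queue=[0,3]; order=1,2,4
step 4: dequeue 0; queue=[3]; order=1,2,4,0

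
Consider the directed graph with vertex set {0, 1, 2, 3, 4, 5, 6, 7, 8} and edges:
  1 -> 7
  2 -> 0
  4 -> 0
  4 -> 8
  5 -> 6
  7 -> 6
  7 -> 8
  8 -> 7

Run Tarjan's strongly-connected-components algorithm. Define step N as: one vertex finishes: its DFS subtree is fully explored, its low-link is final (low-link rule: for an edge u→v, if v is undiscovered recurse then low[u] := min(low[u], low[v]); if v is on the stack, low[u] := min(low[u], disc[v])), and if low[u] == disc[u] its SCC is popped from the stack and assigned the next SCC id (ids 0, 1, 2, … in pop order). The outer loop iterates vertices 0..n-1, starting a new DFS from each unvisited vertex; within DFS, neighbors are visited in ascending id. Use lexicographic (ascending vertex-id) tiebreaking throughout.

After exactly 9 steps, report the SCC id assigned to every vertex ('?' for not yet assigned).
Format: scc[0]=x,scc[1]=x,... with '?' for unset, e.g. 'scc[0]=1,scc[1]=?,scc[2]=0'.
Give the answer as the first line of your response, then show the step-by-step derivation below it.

scc[0]=0,scc[1]=3,scc[2]=4,scc[3]=5,scc[4]=6,scc[5]=7,scc[6]=1,scc[7]=2,scc[8]=2

step 1: low=(low[0]=0,low[1]=?,low[2]=?,low[3]=?,low[4]=?,low[5]=?,low[6]=?,low[7]=?,low[8]=?); scc=(scc[0]=0,scc[1]=?,scc[2]=?,scc[3]=?,scc[4]=?,scc[5]=?,scc[6]=?,scc[7]=?,scc[8]=?)
step 2: low=(low[0]=0,low[1]=1,low[2]=?,low[3]=?,low[4]=?,low[5]=?,low[6]=3,low[7]=2,low[8]=?); scc=(scc[0]=0,scc[1]=?,scc[2]=?,scc[3]=?,scc[4]=?,scc[5]=?,scc[6]=1,scc[7]=?,scc[8]=?)
step 3: low=(low[0]=0,low[1]=1,low[2]=?,low[3]=?,low[4]=?,low[5]=?,low[6]=3,low[7]=2,low[8]=2); scc=(scc[0]=0,scc[1]=?,scc[2]=?,scc[3]=?,scc[4]=?,scc[5]=?,scc[6]=1,scc[7]=?,scc[8]=?)
step 4: low=(low[0]=0,low[1]=1,low[2]=?,low[3]=?,low[4]=?,low[5]=?,low[6]=3,low[7]=2,low[8]=2); scc=(scc[0]=0,scc[1]=?,scc[2]=?,scc[3]=?,scc[4]=?,scc[5]=?,scc[6]=1,scc[7]=2,scc[8]=2)
step 5: low=(low[0]=0,low[1]=1,low[2]=?,low[3]=?,low[4]=?,low[5]=?,low[6]=3,low[7]=2,low[8]=2); scc=(scc[0]=0,scc[1]=3,scc[2]=?,scc[3]=?,scc[4]=?,scc[5]=?,scc[6]=1,scc[7]=2,scc[8]=2)
step 6: low=(low[0]=0,low[1]=1,low[2]=5,low[3]=?,low[4]=?,low[5]=?,low[6]=3,low[7]=2,low[8]=2); scc=(scc[0]=0,scc[1]=3,scc[2]=4,scc[3]=?,scc[4]=?,scc[5]=?,scc[6]=1,scc[7]=2,scc[8]=2)
step 7: low=(low[0]=0,low[1]=1,low[2]=5,low[3]=6,low[4]=?,low[5]=?,low[6]=3,low[7]=2,low[8]=2); scc=(scc[0]=0,scc[1]=3,scc[2]=4,scc[3]=5,scc[4]=?,scc[5]=?,scc[6]=1,scc[7]=2,scc[8]=2)
step 8: low=(low[0]=0,low[1]=1,low[2]=5,low[3]=6,low[4]=7,low[5]=?,low[6]=3,low[7]=2,low[8]=2); scc=(scc[0]=0,scc[1]=3,scc[2]=4,scc[3]=5,scc[4]=6,scc[5]=?,scc[6]=1,scc[7]=2,scc[8]=2)
step 9: low=(low[0]=0,low[1]=1,low[2]=5,low[3]=6,low[4]=7,low[5]=8,low[6]=3,low[7]=2,low[8]=2); scc=(scc[0]=0,scc[1]=3,scc[2]=4,scc[3]=5,scc[4]=6,scc[5]=7,scc[6]=1,scc[7]=2,scc[8]=2)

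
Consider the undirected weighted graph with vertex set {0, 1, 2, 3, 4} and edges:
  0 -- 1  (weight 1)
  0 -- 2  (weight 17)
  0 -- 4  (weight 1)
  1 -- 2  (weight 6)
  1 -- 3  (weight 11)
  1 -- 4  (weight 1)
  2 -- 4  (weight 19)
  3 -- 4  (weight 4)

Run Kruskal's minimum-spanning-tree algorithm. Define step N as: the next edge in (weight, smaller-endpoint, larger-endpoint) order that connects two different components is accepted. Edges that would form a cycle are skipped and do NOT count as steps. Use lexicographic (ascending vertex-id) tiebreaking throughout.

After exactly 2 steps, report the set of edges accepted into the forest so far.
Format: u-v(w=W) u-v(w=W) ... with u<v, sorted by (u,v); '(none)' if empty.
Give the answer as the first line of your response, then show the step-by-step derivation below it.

0-1(w=1) 0-4(w=1)

step 1: add edge 0-1 (w=1); MST = {0-1(w=1)}
step 2: add edge 0-4 (w=1); MST = {0-1(w=1) 0-4(w=1)}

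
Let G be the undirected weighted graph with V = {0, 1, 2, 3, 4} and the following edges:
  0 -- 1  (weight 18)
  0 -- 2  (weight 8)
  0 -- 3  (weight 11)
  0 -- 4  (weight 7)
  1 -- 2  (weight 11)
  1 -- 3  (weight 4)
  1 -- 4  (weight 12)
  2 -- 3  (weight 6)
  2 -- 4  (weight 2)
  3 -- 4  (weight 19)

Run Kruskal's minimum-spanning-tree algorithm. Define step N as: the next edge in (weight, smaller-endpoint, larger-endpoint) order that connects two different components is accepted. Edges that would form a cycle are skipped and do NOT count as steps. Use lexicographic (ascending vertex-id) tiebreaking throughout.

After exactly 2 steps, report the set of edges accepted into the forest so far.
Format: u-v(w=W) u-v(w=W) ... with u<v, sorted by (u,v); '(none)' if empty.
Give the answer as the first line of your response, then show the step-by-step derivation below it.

1-3(w=4) 2-4(w=2)

step 1: add edge 2-4 (w=2); MST = {2-4(w=2)}
step 2: add edge 1-3 (w=4); MST = {1-3(w=4) 2-4(w=2)}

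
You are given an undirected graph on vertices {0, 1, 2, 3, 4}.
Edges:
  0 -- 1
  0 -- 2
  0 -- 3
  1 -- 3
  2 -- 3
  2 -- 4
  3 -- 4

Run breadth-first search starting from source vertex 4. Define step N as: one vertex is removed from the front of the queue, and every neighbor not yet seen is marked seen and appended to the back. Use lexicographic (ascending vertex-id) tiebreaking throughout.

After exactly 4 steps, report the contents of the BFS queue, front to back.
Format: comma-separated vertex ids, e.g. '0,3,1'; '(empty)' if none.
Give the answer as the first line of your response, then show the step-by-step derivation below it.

1

step 1: dequeue 4; queue=[2,3]; order=4
step 2: dequeue 2; queue=[3,0]; order=4,2
step 3: dequeue 3; queue=[0,1]; order=4,2,3
step 4: dequeue 0; queue=[1]; order=4,2,3,0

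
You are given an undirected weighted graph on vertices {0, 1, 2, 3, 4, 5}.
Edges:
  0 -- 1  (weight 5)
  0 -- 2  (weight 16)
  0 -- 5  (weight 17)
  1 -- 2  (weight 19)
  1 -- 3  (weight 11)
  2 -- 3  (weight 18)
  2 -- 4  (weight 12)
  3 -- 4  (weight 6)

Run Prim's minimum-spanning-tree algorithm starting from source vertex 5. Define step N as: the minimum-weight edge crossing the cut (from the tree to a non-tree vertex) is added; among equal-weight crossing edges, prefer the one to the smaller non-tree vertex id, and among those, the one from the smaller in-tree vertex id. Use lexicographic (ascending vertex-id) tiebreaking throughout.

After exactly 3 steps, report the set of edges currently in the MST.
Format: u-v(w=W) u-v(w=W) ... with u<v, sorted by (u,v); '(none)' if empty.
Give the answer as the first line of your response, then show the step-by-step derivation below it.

0-1(w=5) 0-5(w=17) 1-3(w=11)

step 1: add edge 0-5 (w=17); MST = {0-5(w=17)}
step 2: add edge 0-1 (w=5); MST = {0-1(w=5) 0-5(w=17)}
step 3: add edge 1-3 (w=11); MST = {0-1(w=5) 0-5(w=17) 1-3(w=11)}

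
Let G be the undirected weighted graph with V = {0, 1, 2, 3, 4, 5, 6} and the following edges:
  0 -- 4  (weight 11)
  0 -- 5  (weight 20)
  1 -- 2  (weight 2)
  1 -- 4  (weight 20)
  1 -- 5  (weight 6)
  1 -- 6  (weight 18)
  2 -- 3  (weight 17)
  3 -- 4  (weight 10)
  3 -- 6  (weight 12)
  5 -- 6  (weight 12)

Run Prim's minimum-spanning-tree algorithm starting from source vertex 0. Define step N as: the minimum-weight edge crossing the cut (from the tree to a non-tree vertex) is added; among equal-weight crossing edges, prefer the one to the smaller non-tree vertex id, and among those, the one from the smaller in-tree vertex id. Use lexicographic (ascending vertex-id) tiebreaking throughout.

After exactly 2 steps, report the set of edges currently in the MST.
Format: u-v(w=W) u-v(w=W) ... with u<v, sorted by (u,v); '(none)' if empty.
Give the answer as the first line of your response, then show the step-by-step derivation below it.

0-4(w=11) 3-4(w=10)

step 1: add edge 0-4 (w=11); MST = {0-4(w=11)}
step 2: add edge 3-4 (w=10); MST = {0-4(w=11) 3-4(w=10)}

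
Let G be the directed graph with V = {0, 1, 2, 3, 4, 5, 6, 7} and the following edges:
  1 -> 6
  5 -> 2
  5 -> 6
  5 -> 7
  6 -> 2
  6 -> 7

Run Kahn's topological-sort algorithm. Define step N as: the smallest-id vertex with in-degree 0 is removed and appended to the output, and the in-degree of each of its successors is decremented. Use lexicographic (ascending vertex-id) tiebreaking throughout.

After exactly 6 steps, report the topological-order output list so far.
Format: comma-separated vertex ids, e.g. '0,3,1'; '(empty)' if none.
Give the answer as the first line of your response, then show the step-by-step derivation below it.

0,1,3,4,5,6

step 1: output 0; order=[0]; indeg=(0,0,2,0,0,0,2,2)
step 2: output 1; order=[0,1]; indeg=(0,0,2,0,0,0,1,2)
step 3: output 3; order=[0,1,3]; indeg=(0,0,2,0,0,0,1,2)
step 4: output 4; order=[0,1,3,4]; indeg=(0,0,2,0,0,0,1,2)
step 5: output 5; order=[0,1,3,4,5]; indeg=(0,0,1,0,0,0,0,1)
step 6: output 6; order=[0,1,3,4,5,6]; indeg=(0,0,0,0,0,0,0,0)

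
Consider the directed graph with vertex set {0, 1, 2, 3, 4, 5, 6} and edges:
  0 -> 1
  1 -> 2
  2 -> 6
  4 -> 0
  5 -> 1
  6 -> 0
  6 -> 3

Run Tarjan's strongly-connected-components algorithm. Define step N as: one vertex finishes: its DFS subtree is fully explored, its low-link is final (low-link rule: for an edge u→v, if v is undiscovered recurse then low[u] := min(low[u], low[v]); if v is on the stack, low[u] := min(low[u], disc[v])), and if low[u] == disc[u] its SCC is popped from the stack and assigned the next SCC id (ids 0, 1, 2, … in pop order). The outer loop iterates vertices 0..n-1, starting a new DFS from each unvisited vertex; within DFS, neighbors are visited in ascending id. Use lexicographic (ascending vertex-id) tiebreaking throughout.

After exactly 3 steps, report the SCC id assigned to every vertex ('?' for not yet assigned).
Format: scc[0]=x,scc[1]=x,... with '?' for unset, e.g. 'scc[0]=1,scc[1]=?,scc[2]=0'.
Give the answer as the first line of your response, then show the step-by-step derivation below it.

scc[0]=?,scc[1]=?,scc[2]=?,scc[3]=0,scc[4]=?,scc[5]=?,scc[6]=?

step 1: low=(low[0]=0,low[1]=1,low[2]=2,low[3]=4,low[4]=?,low[5]=?,low[6]=0); scc=(scc[0]=?,scc[1]=?,scc[2]=?,scc[3]=0,scc[4]=?,scc[5]=?,scc[6]=?)
step 2: low=(low[0]=0,low[1]=1,low[2]=2,low[3]=4,low[4]=?,low[5]=?,low[6]=0); scc=(scc[0]=?,scc[1]=?,scc[2]=?,scc[3]=0,scc[4]=?,scc[5]=?,scc[6]=?)
step 3: low=(low[0]=0,low[1]=1,low[2]=0,low[3]=4,low[4]=?,low[5]=?,low[6]=0); scc=(scc[0]=?,scc[1]=?,scc[2]=?,scc[3]=0,scc[4]=?,scc[5]=?,scc[6]=?)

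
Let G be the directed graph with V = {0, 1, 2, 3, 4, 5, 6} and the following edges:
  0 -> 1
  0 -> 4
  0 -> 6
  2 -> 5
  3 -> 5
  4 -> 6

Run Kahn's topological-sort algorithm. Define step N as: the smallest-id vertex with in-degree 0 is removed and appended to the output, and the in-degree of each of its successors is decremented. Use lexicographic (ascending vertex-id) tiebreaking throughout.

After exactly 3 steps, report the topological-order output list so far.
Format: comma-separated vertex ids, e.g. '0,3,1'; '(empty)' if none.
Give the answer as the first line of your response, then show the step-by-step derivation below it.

0,1,2

step 1: output 0; order=[0]; indeg=(0,0,0,0,0,2,1)
step 2: output 1; order=[0,1]; indeg=(0,0,0,0,0,2,1)
step 3: output 2; order=[0,1,2]; indeg=(0,0,0,0,0,1,1)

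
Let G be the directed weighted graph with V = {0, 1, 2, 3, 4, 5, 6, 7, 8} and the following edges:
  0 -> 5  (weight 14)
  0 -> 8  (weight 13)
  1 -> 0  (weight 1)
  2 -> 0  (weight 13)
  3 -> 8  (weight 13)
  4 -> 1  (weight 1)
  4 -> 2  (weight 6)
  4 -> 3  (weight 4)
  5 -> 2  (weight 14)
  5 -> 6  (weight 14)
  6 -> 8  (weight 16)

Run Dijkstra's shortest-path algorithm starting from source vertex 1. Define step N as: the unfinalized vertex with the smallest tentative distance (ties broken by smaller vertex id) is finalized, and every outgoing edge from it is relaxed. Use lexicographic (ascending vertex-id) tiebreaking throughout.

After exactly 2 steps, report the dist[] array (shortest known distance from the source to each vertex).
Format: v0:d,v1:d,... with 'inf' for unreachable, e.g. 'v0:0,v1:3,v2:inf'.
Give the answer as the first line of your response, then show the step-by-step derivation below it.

v0:1,v1:0,v2:inf,v3:inf,v4:inf,v5:15,v6:inf,v7:inf,v8:14

step 1: dist = v0:1,v1:0,v2:inf,v3:inf,v4:inf,v5:inf,v6:inf,v7:inf,v8:inf
step 2: dist = v0:1,v1:0,v2:inf,v3:inf,v4:inf,v5:15,v6:inf,v7:inf,v8:14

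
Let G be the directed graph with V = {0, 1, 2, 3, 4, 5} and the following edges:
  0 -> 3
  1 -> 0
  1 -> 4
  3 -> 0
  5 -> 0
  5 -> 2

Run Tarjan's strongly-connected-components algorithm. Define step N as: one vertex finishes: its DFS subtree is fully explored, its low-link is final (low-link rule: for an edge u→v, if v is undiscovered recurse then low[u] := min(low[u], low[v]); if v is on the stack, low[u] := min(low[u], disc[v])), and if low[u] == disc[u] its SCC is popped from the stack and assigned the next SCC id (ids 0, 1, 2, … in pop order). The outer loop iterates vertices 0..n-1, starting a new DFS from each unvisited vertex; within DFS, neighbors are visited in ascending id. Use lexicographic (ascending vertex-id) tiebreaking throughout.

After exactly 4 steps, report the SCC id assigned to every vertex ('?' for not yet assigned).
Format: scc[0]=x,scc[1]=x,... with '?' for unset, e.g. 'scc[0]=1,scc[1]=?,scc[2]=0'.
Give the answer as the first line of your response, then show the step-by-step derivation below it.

scc[0]=0,scc[1]=2,scc[2]=?,scc[3]=0,scc[4]=1,scc[5]=?

step 1: low=(low[0]=0,low[1]=?,low[2]=?,low[3]=0,low[4]=?,low[5]=?); scc=(scc[0]=?,scc[1]=?,scc[2]=?,scc[3]=?,scc[4]=?,scc[5]=?)
step 2: low=(low[0]=0,low[1]=?,low[2]=?,low[3]=0,low[4]=?,low[5]=?); scc=(scc[0]=0,scc[1]=?,scc[2]=?,scc[3]=0,scc[4]=?,scc[5]=?)
step 3: low=(low[0]=0,low[1]=2,low[2]=?,low[3]=0,low[4]=3,low[5]=?); scc=(scc[0]=0,scc[1]=?,scc[2]=?,scc[3]=0,scc[4]=1,scc[5]=?)
step 4: low=(low[0]=0,low[1]=2,low[2]=?,low[3]=0,low[4]=3,low[5]=?); scc=(scc[0]=0,scc[1]=2,scc[2]=?,scc[3]=0,scc[4]=1,scc[5]=?)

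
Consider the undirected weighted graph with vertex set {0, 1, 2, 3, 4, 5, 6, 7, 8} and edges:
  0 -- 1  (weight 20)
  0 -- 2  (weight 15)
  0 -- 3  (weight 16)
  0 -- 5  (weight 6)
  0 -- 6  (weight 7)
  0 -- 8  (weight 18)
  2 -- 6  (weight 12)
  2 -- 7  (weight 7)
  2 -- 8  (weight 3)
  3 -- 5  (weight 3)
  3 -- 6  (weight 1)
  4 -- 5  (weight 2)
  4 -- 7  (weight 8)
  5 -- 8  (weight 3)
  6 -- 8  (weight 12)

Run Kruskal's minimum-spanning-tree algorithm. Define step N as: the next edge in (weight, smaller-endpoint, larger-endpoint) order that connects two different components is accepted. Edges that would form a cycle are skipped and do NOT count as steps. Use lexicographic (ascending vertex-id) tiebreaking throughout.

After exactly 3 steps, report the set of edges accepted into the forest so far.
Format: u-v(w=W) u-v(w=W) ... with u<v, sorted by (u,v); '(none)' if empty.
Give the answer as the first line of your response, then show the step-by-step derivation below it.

2-8(w=3) 3-6(w=1) 4-5(w=2)

step 1: add edge 3-6 (w=1); MST = {3-6(w=1)}
step 2: add edge 4-5 (w=2); MST = {3-6(w=1) 4-5(w=2)}
step 3: add edge 2-8 (w=3); MST = {2-8(w=3) 3-6(w=1) 4-5(w=2)}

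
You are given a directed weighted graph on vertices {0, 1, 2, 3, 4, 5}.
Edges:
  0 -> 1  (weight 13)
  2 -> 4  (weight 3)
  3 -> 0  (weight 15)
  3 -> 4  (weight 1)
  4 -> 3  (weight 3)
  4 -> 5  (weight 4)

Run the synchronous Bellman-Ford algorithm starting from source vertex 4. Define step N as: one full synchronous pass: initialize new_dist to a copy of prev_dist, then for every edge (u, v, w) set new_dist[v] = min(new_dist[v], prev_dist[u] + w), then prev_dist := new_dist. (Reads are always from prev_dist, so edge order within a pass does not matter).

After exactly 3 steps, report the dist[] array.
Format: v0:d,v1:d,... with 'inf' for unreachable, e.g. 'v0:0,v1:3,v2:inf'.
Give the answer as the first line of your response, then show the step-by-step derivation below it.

v0:18,v1:31,v2:inf,v3:3,v4:0,v5:4

step 1: dist = v0:inf,v1:inf,v2:inf,v3:3,v4:0,v5:4
step 2: dist = v0:18,v1:inf,v2:inf,v3:3,v4:0,v5:4
step 3: dist = v0:18,v1:31,v2:inf,v3:3,v4:0,v5:4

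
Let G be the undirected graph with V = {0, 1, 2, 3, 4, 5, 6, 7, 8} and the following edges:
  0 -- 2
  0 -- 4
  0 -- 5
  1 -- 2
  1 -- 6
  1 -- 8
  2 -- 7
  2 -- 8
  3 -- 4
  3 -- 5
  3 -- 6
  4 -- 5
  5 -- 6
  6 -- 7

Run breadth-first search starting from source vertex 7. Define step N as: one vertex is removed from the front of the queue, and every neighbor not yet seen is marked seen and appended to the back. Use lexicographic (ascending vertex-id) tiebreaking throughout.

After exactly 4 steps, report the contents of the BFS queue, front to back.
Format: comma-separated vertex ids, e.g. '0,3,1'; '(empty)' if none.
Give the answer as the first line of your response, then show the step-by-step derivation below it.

1,8,3,5,4

step 1: dequeue 7; queue=[2,6]; order=7
step 2: dequeue 2; queue=[6,0,1,8]; order=7,2
step 3: dequeue 6; queue=[0,1,8,3,5]; order=7,2,6
step 4: dequeue 0; queue=[1,8,3,5,4]; order=7,2,6,0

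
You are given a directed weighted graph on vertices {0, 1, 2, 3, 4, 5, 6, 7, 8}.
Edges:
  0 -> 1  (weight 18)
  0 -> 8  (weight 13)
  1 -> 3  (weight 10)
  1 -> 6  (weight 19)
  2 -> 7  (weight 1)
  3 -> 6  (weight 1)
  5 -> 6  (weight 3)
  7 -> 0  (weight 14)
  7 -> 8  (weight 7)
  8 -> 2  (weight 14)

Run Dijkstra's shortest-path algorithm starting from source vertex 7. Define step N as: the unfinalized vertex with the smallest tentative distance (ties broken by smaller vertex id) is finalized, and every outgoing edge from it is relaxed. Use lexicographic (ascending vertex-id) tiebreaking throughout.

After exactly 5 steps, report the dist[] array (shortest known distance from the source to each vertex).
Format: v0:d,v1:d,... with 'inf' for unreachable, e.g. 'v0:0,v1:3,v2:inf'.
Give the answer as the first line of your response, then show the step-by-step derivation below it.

v0:14,v1:32,v2:21,v3:42,v4:inf,v5:inf,v6:51,v7:0,v8:7

step 1: dist = v0:14,v1:inf,v2:inf,v3:inf,v4:inf,v5:inf,v6:inf,v7:0,v8:7
step 2: dist = v0:14,v1:inf,v2:21,v3:inf,v4:inf,v5:inf,v6:inf,v7:0,v8:7
step 3: dist = v0:14,v1:32,v2:21,v3:inf,v4:inf,v5:inf,v6:inf,v7:0,v8:7
step 4: dist = v0:14,v1:32,v2:21,v3:inf,v4:inf,v5:inf,v6:inf,v7:0,v8:7
step 5: dist = v0:14,v1:32,v2:21,v3:42,v4:inf,v5:inf,v6:51,v7:0,v8:7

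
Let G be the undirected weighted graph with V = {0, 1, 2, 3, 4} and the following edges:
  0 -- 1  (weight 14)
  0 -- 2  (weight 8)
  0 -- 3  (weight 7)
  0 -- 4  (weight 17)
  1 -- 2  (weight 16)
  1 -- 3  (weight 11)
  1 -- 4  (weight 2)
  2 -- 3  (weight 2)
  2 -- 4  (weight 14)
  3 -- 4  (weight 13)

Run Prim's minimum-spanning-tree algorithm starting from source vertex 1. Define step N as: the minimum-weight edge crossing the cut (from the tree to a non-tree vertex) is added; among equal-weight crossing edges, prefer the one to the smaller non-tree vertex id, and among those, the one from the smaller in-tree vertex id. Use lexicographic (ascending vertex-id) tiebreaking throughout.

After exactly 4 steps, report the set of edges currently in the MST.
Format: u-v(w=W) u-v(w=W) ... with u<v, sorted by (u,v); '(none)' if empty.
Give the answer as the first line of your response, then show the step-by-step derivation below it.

0-3(w=7) 1-3(w=11) 1-4(w=2) 2-3(w=2)

step 1: add edge 1-4 (w=2); MST = {1-4(w=2)}
step 2: add edge 1-3 (w=11); MST = {1-3(w=11) 1-4(w=2)}
step 3: add edge 2-3 (w=2); MST = {1-3(w=11) 1-4(w=2) 2-3(w=2)}
step 4: add edge 0-3 (w=7); MST = {0-3(w=7) 1-3(w=11) 1-4(w=2) 2-3(w=2)}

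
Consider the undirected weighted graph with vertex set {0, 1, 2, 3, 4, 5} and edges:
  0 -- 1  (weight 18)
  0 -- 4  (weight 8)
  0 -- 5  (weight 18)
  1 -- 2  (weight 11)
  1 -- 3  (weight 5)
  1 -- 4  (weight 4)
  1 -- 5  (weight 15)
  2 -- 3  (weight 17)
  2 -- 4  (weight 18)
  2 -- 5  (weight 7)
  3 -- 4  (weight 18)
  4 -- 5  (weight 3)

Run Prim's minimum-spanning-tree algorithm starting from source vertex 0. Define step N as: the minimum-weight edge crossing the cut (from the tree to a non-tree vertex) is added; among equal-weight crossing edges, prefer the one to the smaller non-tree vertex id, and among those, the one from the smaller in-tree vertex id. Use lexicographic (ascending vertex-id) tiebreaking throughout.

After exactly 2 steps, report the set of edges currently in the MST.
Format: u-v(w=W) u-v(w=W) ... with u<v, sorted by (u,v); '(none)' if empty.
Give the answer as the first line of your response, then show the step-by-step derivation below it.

0-4(w=8) 4-5(w=3)

step 1: add edge 0-4 (w=8); MST = {0-4(w=8)}
step 2: add edge 4-5 (w=3); MST = {0-4(w=8) 4-5(w=3)}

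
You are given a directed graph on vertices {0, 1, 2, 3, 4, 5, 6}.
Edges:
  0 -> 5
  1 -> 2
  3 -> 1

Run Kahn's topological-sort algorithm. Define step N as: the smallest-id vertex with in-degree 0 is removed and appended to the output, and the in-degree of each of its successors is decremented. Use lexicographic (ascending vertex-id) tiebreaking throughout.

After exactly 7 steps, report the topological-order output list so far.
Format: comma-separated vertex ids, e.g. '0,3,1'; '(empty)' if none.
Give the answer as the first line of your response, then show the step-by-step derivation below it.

0,3,1,2,4,5,6

step 1: output 0; order=[0]; indeg=(0,1,1,0,0,0,0)
step 2: output 3; order=[0,3]; indeg=(0,0,1,0,0,0,0)
step 3: output 1; order=[0,3,1]; indeg=(0,0,0,0,0,0,0)
step 4: output 2; order=[0,3,1,2]; indeg=(0,0,0,0,0,0,0)
step 5: output 4; order=[0,3,1,2,4]; indeg=(0,0,0,0,0,0,0)
step 6: output 5; order=[0,3,1,2,4,5]; indeg=(0,0,0,0,0,0,0)
step 7: output 6; order=[0,3,1,2,4,5,6]; indeg=(0,0,0,0,0,0,0)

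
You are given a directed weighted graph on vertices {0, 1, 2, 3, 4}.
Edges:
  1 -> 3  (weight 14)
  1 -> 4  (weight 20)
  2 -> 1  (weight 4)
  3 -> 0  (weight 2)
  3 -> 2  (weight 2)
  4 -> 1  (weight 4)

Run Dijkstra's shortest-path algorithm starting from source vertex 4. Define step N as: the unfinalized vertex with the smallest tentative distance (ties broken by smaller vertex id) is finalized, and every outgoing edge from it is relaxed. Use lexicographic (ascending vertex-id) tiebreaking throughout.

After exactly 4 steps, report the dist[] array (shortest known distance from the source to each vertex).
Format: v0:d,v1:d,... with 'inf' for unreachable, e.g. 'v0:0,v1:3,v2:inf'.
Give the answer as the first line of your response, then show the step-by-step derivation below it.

v0:20,v1:4,v2:20,v3:18,v4:0

step 1: dist = v0:inf,v1:4,v2:inf,v3:inf,v4:0
step 2: dist = v0:inf,v1:4,v2:inf,v3:18,v4:0
step 3: dist = v0:20,v1:4,v2:20,v3:18,v4:0
step 4: dist = v0:20,v1:4,v2:20,v3:18,v4:0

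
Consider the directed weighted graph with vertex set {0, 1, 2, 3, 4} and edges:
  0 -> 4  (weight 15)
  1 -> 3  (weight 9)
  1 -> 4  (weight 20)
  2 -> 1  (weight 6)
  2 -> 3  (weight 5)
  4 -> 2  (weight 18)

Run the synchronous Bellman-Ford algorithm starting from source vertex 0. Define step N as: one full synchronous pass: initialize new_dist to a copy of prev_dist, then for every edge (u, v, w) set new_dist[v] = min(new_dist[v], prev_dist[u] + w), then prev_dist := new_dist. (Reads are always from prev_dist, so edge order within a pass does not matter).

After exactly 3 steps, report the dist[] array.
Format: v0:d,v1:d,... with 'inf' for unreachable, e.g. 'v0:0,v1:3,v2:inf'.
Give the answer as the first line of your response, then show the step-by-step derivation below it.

v0:0,v1:39,v2:33,v3:38,v4:15

step 1: dist = v0:0,v1:inf,v2:inf,v3:inf,v4:15
step 2: dist = v0:0,v1:inf,v2:33,v3:inf,v4:15
step 3: dist = v0:0,v1:39,v2:33,v3:38,v4:15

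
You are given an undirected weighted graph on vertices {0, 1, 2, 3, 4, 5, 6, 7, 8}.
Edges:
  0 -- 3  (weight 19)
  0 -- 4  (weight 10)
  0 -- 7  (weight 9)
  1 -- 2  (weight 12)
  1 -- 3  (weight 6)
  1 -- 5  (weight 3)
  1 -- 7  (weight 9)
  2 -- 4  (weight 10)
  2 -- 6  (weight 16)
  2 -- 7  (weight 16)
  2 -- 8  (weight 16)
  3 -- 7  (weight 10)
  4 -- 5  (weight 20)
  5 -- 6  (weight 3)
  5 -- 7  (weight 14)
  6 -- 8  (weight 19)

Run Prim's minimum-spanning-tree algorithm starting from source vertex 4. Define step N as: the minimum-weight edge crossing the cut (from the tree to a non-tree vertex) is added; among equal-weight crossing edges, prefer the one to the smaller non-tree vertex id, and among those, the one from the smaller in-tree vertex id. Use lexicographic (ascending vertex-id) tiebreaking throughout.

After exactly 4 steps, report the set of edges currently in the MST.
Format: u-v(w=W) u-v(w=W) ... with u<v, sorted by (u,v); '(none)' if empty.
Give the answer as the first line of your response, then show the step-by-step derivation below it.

0-4(w=10) 0-7(w=9) 1-5(w=3) 1-7(w=9)

step 1: add edge 0-4 (w=10); MST = {0-4(w=10)}
step 2: add edge 0-7 (w=9); MST = {0-4(w=10) 0-7(w=9)}
step 3: add edge 1-7 (w=9); MST = {0-4(w=10) 0-7(w=9) 1-7(w=9)}
step 4: add edge 1-5 (w=3); MST = {0-4(w=10) 0-7(w=9) 1-5(w=3) 1-7(w=9)}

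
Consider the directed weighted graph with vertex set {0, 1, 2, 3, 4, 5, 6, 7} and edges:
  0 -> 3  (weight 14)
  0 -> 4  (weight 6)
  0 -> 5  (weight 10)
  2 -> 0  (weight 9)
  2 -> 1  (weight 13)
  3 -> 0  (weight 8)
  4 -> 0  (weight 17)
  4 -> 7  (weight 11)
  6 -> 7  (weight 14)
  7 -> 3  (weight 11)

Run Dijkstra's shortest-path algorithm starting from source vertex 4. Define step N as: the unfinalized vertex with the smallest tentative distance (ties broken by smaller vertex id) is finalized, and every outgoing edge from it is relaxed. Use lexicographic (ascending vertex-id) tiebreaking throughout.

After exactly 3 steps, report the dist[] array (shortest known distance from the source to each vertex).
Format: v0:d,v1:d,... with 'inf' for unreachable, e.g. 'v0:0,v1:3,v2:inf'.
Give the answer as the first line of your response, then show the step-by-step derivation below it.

v0:17,v1:inf,v2:inf,v3:22,v4:0,v5:27,v6:inf,v7:11

step 1: dist = v0:17,v1:inf,v2:inf,v3:inf,v4:0,v5:inf,v6:inf,v7:11
step 2: dist = v0:17,v1:inf,v2:inf,v3:22,v4:0,v5:inf,v6:inf,v7:11
step 3: dist = v0:17,v1:inf,v2:inf,v3:22,v4:0,v5:27,v6:inf,v7:11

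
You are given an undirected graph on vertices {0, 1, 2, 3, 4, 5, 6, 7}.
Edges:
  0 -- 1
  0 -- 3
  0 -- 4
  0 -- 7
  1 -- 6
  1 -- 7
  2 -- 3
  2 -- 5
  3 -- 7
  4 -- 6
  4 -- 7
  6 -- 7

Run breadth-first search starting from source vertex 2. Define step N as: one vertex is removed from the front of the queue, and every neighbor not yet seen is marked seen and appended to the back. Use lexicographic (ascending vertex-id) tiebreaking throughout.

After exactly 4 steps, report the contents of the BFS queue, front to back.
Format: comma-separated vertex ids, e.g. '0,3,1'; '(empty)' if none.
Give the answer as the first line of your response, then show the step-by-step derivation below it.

7,1,4

step 1: dequeue 2; queue=[3,5]; order=2
step 2: dequeue 3; queue=[5,0,7]; order=2,3
step 3: dequeue 5; queue=[0,7]; order=2,3,5
step 4: dequeue 0; queue=[7,1,4]; order=2,3,5,0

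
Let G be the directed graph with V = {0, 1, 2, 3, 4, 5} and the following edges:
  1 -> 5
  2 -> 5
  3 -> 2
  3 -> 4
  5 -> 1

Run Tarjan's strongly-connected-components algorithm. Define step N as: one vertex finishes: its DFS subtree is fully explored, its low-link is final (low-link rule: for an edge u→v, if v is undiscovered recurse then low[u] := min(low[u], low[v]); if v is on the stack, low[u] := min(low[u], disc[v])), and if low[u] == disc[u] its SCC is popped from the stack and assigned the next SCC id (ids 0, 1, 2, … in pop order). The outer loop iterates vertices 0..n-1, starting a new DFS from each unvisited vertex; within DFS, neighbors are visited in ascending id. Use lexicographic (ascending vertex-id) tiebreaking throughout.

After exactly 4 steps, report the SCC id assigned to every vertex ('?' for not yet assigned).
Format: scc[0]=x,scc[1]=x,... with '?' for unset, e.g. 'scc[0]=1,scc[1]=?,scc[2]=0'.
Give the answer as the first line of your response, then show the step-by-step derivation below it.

scc[0]=0,scc[1]=1,scc[2]=2,scc[3]=?,scc[4]=?,scc[5]=1

step 1: low=(low[0]=0,low[1]=?,low[2]=?,low[3]=?,low[4]=?,low[5]=?); scc=(scc[0]=0,scc[1]=?,scc[2]=?,scc[3]=?,scc[4]=?,scc[5]=?)
step 2: low=(low[0]=0,low[1]=1,low[2]=?,low[3]=?,low[4]=?,low[5]=1); scc=(scc[0]=0,scc[1]=?,scc[2]=?,scc[3]=?,scc[4]=?,scc[5]=?)
step 3: low=(low[0]=0,low[1]=1,low[2]=?,low[3]=?,low[4]=?,low[5]=1); scc=(scc[0]=0,scc[1]=1,scc[2]=?,scc[3]=?,scc[4]=?,scc[5]=1)
step 4: low=(low[0]=0,low[1]=1,low[2]=3,low[3]=?,low[4]=?,low[5]=1); scc=(scc[0]=0,scc[1]=1,scc[2]=2,scc[3]=?,scc[4]=?,scc[5]=1)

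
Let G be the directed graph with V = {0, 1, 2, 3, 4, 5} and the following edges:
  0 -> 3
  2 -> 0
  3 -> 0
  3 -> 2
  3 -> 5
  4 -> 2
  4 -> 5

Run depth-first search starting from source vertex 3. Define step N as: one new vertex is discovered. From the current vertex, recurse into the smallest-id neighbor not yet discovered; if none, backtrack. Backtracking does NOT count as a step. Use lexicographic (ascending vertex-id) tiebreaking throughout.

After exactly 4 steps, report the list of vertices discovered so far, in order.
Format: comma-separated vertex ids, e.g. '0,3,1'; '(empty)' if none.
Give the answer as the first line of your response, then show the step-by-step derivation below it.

3,0,2,5

step 1: discover 3; path=3; order=3
step 2: discover 0; path=3>0; order=3,0
step 3: discover 2; path=3>2; order=3,0,2
step 4: discover 5; path=3>5; order=3,0,2,5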